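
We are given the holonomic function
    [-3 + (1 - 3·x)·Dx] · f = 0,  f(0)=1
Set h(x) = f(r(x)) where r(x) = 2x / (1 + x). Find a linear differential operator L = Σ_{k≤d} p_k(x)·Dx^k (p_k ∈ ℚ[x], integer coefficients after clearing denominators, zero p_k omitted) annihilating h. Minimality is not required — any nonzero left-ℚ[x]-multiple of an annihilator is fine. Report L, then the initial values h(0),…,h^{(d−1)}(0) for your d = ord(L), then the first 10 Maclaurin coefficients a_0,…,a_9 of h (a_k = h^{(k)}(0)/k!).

L = 6 + (-1 + 4·x + 5·x^2)·Dx  (order 1).
h: a_k = 1, 6, 30, 150, 750, 3750, 18750, 93750, 468750, 2343750, …
ICs: h(0) = 1.

f: a_k = 1, 3, 9, 27, 81, 243, 729, 2187, 6561, 19683, …
L₀ from L_f via x↦r, Dx↦r'^{-1}Dx.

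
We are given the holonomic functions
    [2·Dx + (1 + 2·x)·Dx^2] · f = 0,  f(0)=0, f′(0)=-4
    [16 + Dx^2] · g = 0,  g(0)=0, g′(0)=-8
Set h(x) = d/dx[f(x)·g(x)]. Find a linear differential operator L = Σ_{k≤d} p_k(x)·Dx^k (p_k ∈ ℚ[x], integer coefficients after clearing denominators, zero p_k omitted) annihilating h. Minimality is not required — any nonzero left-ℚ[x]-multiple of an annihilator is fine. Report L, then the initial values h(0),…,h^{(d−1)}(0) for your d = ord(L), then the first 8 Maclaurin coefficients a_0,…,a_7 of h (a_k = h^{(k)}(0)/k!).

f: a_k = 0, -4, 4, -16/3, 8, -64/5, 64/3, -256/7, …
g: a_k = 0, -8, 0, 64/3, 0, -256/15, 0, 2048/315, …
Product ⇒ symmetric product L₀, ord ≤ 4.
Derive L from L₀ (diff closure).
L = (-896 + 28672·x + 282624·x^2 + 1032192·x^3 + 1826816·x^4 + 1572864·x^5 + 524288·x^6) + (576 + 12416·x + 66560·x^2 + 153600·x^3 + 163840·x^4 + 65536·x^5)·Dx + (280 + 6592·x + 44480·x^2 + 141312·x^3 + 234496·x^4 + 196608·x^5 + 65536·x^6)·Dx^2 + (36 + 776·x + 4160·x^2 + 9600·x^3 + 10240·x^4 + 4096·x^5)·Dx^3 + (21 + 300·x + 1676·x^2 + 4800·x^3 + 7520·x^4 + 6144·x^5 + 2048·x^6)·Dx^4  (order 4).
h: a_k = 0, 64, -96, -512/3, 320/3, 1024/3, -7168/15, 212992/315, …
ICs: h(0) = 0, h′(0) = 64, h′′(0) = -192, h′′′(0) = -1024.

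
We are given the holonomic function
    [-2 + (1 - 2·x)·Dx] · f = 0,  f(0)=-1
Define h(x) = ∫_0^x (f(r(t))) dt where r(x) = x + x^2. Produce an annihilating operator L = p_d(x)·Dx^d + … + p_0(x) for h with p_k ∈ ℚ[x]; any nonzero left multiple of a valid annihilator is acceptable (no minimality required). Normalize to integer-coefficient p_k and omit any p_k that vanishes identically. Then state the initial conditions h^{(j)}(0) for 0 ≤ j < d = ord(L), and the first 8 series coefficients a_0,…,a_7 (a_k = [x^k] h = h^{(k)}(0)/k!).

f: a_k = -1, -2, -4, -8, -16, -32, -64, -128, …
L₀ from L_f via x↦r, Dx↦r'^{-1}Dx.
h=∫₀ˣh₀: take L = L₀·Dx.
L = (2 + 4·x)·Dx + (-1 + 2·x + 2·x^2)·Dx^2  (order 2).
h: a_k = 0, -1, -1, -2, -4, -44/5, -20, -328/7, …
ICs: h(0) = 0, h′(0) = -1.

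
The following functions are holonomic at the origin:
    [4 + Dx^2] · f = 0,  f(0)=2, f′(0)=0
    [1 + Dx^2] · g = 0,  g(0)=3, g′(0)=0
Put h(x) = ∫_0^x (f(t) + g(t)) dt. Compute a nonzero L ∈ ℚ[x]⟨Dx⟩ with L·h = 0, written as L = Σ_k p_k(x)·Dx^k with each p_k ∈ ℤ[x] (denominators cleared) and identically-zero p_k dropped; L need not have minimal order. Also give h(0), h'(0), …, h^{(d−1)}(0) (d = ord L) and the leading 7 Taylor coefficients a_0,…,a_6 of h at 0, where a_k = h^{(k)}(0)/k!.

L = 4·Dx + 5·Dx^3 + Dx^5  (order 5).
h: a_k = 0, 5, 0, -11/6, 0, 7/24, 0, …
ICs: h(0) = 0, h′(0) = 5, h′′(0) = 0, h′′′(0) = -11, h′′′′(0) = 0.

f: a_k = 2, 0, -4, 0, 4/3, 0, -8/45, …
g: a_k = 3, 0, -3/2, 0, 1/8, 0, -1/240, …
Weyl lclm of L_f,L_g ⇒ L₀ (ord ≤ 4).
Integrate: L := L₀·Dx.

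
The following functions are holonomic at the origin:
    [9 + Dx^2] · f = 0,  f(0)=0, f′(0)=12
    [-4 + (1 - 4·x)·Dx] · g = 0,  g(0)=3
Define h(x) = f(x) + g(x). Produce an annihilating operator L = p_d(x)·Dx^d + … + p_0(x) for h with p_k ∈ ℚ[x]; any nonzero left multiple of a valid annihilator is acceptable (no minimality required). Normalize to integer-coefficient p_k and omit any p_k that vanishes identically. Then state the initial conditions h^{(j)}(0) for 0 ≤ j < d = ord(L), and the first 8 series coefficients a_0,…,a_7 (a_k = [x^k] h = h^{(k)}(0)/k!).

f: a_k = 0, 12, 0, -18, 0, 81/10, 0, -243/140, …
g: a_k = 3, 12, 48, 192, 768, 3072, 12288, 49152, …
Sum ⇒ L₀ = lclm(L_f,L_g) in ℚ(x)⟨Dx⟩.
L = (-3780 + 2592·x - 5184·x^2) + (369 - 2124·x + 3888·x^2 - 5184·x^3)·Dx + (-420 + 288·x - 576·x^2)·Dx^2 + (41 - 236·x + 432·x^2 - 576·x^3)·Dx^3  (order 3).
h: a_k = 3, 24, 48, 174, 768, 30801/10, 12288, 6881037/140, …
ICs: h(0) = 3, h′(0) = 24, h′′(0) = 96.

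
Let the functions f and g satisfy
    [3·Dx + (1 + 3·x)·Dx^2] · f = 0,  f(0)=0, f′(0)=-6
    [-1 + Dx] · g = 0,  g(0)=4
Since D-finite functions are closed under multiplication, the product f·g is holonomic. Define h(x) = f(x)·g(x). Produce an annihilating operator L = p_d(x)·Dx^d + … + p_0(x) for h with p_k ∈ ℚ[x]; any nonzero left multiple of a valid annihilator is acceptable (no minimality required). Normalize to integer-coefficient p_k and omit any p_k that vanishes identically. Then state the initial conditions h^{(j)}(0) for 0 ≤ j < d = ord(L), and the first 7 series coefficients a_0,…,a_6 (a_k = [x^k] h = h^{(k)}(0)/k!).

f: a_k = 0, -6, 9, -18, 81/2, -486/5, 243, …
g: a_k = 4, 4, 2, 2/3, 1/6, 1/30, 1/180, …
L₀ := L_f ⊗_s L_g (sym. prod.), ord ≤ 2.
L = (-2 + 3·x) + (1 - 6·x)·Dx + (1 + 3·x)·Dx^2  (order 2).
h: a_k = 0, -24, 12, -48, 104, -1289/5, 1307/2, …
ICs: h(0) = 0, h′(0) = -24.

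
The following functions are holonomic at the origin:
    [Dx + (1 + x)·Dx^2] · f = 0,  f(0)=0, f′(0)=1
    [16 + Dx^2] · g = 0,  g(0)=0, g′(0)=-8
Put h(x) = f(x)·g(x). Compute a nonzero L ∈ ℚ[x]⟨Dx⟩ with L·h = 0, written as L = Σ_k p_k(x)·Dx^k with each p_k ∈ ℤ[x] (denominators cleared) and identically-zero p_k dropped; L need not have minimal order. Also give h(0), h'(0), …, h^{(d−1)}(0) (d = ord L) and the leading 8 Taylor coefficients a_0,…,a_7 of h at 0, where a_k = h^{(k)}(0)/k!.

f: a_k = 0, 1, -1/2, 1/3, -1/4, 1/5, -1/6, 1/7, …
g: a_k = 0, -8, 0, 64/3, 0, -256/15, 0, 2048/315, …
Product ⇒ symmetric product L₀, ord ≤ 4.
L = (15072 + 62976·x + 97024·x^2 + 65536·x^3 + 16384·x^4) + (1984 + 6080·x + 6144·x^2 + 2048·x^3)·Dx + (1950 + 8000·x + 12192·x^2 + 8192·x^3 + 2048·x^4)·Dx^2 + (124 + 380·x + 384·x^2 + 128·x^3)·Dx^3 + (63 + 254·x + 383·x^2 + 256·x^3 + 64·x^4)·Dx^4  (order 4).
h: a_k = 0, 0, -8, 4, 56/3, -26/3, -104/9, 68/15, …
ICs: h(0) = 0, h′(0) = 0, h′′(0) = -16, h′′′(0) = 24.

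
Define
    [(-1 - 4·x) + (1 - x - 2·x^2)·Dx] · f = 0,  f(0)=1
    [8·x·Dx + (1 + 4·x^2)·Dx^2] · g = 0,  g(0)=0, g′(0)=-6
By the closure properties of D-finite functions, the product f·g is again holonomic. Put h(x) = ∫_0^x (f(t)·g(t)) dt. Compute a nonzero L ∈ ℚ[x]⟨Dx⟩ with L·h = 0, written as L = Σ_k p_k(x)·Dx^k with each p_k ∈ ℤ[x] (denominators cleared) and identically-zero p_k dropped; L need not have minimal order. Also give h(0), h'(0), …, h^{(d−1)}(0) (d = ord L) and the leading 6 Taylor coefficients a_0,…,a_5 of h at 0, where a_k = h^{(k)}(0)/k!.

L = (4 + 8·x + 48·x^2)·Dx + (2 + 16·x^2 + 48·x^3)·Dx^2 + (-1 + x - 2·x^2 + 4·x^3 + 8·x^4)·Dx^3  (order 3).
h: a_k = 0, 0, -3, -2, -5/2, -22/5, …
ICs: h(0) = 0, h′(0) = 0, h′′(0) = -6.

f: a_k = 1, 1, 3, 5, 11, 21, …
g: a_k = 0, -6, 0, 8, 0, -96/5, …
Sym-product of L_f,L_g gives L₀ (≤ ord 2).
h=∫h₀ ⇒ L = L₀·Dx.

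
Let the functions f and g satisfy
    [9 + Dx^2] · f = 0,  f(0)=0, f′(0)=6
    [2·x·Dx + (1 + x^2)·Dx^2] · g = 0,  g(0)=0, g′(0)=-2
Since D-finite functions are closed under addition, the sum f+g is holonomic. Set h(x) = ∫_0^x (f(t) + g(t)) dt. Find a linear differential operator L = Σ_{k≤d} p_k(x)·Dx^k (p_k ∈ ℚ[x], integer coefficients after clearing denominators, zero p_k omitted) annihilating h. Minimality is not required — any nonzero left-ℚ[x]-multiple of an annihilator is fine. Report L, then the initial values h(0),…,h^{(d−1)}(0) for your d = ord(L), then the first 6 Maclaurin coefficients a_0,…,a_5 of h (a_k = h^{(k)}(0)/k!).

L = (-54·x + 540·x^3 + 162·x^5)·Dx^2 + (63 + 279·x^2 + 297·x^4 + 81·x^6)·Dx^3 + (-6·x + 60·x^3 + 18·x^5)·Dx^4 + (7 + 31·x^2 + 33·x^4 + 9·x^6)·Dx^5  (order 5).
h: a_k = 0, 0, 2, 0, -25/12, 0, …
ICs: h(0) = 0, h′(0) = 0, h′′(0) = 4, h′′′(0) = 0, h′′′′(0) = -50.

f: a_k = 0, 6, 0, -9, 0, 81/20, …
g: a_k = 0, -2, 0, 2/3, 0, -2/5, …
L₀ := lclm(L_f,L_g); ord L₀ ≤ 2+2.
h=∫h₀ ⇒ L = L₀·Dx.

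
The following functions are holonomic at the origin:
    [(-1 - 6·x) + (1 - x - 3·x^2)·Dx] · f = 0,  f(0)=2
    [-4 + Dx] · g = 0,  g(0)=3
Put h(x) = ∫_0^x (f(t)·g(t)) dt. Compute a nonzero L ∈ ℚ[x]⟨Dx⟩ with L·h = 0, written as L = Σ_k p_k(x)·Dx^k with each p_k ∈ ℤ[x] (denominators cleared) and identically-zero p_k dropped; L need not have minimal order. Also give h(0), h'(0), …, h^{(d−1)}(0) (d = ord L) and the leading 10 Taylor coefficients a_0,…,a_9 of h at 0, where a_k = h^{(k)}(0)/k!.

L = (5 + 2·x - 12·x^2)·Dx + (-1 + x + 3·x^2)·Dx^2  (order 2).
h: a_k = 0, 6, 15, 32, 125/2, 602/5, 3508/15, 1390/3, 392303/420, 361456/189, …
ICs: h(0) = 0, h′(0) = 6.

f: a_k = 2, 2, 8, 14, 38, 80, 194, 434, 1016, 2318, …
g: a_k = 3, 12, 24, 32, 32, 128/5, 256/15, 1024/105, 512/105, 2048/945, …
L₀ := L_f ⊗_s L_g (sym. prod.), ord ≤ 1.
∫: right-multiply L₀ by Dx.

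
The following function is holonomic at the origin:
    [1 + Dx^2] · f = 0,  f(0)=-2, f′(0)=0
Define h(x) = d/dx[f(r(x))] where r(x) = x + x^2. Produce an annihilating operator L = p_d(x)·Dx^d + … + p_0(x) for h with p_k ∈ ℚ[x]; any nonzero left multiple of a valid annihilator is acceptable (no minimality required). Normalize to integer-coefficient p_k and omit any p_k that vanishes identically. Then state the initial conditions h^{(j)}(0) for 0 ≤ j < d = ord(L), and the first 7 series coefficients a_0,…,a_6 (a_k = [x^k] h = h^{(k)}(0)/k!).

L = (13 + 8·x + 24·x^2 + 32·x^3 + 16·x^4) + (-6 - 12·x)·Dx + (1 + 4·x + 4·x^2)·Dx^2  (order 2).
h: a_k = 0, 2, 6, 11/3, -5/3, -179/60, -133/60, …
ICs: h(0) = 0, h′(0) = 2.

f: a_k = -2, 0, 1, 0, -1/12, 0, 1/360, …
L₀ from L_f via x↦r, Dx↦r'^{-1}Dx.
h=h₀': d/dx-closure on L₀ ⇒ L.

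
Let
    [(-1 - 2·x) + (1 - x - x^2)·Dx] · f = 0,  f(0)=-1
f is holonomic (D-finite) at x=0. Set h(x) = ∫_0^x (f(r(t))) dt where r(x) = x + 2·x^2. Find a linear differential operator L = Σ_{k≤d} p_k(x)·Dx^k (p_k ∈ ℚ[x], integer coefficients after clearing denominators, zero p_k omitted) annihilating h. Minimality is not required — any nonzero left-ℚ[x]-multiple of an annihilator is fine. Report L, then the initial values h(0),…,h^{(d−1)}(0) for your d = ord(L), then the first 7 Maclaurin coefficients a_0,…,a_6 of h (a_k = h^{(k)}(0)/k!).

f: a_k = -1, -1, -2, -3, -5, -8, -13, …
Substitute x→r, Dx→(1/r')Dx; clear ⇒ L₀.
h=∫₀ˣh₀: take L = L₀·Dx.
L = (1 + 6·x + 12·x^2 + 16·x^3)·Dx + (-1 + x + 3·x^2 + 4·x^3 + 4·x^4)·Dx^2  (order 2).
h: a_k = 0, -1, -1/2, -4/3, -11/4, -31/5, -14, …
ICs: h(0) = 0, h′(0) = -1.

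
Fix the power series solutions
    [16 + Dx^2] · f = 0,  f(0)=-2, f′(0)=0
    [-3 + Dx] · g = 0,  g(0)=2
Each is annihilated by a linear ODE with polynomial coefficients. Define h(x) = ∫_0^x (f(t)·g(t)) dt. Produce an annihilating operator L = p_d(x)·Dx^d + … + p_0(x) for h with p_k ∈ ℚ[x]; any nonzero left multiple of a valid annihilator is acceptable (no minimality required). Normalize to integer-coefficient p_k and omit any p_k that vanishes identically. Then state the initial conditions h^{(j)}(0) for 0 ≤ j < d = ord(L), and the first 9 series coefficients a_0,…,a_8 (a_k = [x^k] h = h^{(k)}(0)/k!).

L = 25·Dx - 6·Dx^2 + Dx^3  (order 3).
h: a_k = 0, -4, -6, 14/3, 39/2, 527/30, 79/60, -1679/180, -25481/3360, …
ICs: h(0) = 0, h′(0) = -4, h′′(0) = -12.

f: a_k = -2, 0, 16, 0, -64/3, 0, 512/45, 0, -1024/315, …
g: a_k = 2, 6, 9, 9, 27/4, 81/20, 81/40, 243/280, 729/2240, …
h₀=f·g: eliminate ⇒ L₀, order ≤ 2·1.
∫: right-multiply L₀ by Dx.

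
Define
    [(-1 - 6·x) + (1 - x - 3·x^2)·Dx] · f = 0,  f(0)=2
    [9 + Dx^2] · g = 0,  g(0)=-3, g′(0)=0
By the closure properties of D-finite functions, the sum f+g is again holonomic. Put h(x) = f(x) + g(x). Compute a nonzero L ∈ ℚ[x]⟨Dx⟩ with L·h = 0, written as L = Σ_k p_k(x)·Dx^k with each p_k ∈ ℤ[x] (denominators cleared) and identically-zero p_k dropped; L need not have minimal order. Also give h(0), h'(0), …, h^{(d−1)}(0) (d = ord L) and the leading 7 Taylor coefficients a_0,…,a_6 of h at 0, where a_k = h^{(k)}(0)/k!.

L = (459 + 2916·x + 1539·x^2 + 3888·x^3 + 3645·x^4 + 4374·x^5) + (-153 + 153·x + 378·x^2 - 405·x^3 + 2187·x^5 + 2187·x^6)·Dx + (51 + 324·x + 171·x^2 + 432·x^3 + 405·x^4 + 486·x^5)·Dx^2 + (-17 + 17·x + 42·x^2 - 45·x^3 + 243·x^5 + 243·x^6)·Dx^3  (order 3).
h: a_k = -1, 2, 43/2, 14, 223/8, 80, 15763/80, …
ICs: h(0) = -1, h′(0) = 2, h′′(0) = 43.

f: a_k = 2, 2, 8, 14, 38, 80, 194, …
g: a_k = -3, 0, 27/2, 0, -81/8, 0, 243/80, …
f+g: L₀ = lclm(L_f,L_g), ord ≤ 1+2.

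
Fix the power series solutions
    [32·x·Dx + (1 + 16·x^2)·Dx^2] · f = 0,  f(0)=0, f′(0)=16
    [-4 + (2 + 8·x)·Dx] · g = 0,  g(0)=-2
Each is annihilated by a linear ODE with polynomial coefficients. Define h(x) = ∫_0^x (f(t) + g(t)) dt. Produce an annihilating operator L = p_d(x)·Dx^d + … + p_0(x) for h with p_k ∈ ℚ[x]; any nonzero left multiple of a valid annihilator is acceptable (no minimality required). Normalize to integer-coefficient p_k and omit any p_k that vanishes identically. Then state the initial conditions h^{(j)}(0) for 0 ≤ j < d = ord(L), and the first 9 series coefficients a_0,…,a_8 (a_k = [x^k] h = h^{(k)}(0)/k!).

f: a_k = 0, 16, 0, -256/3, 0, 4096/5, 0, -65536/7, 0, …
g: a_k = -2, -4, 4, -8, 20, -56, 168, -528, 1716, …
Sum ⇒ L₀ = lclm(L_f,L_g) in ℚ(x)⟨Dx⟩.
h=∫h₀ ⇒ L = L₀·Dx.
L = (-32 - 320·x + 1536·x^2 + 3072·x^3)·Dx^2 + (-22 - 128·x + 320·x^2 + 6144·x^3 + 10752·x^4)·Dx^3 + (-1 + 12·x + 96·x^2 + 384·x^3 + 1792·x^4 + 3072·x^5)·Dx^4  (order 4).
h: a_k = 0, -2, 6, 4/3, -70/3, 4, 636/5, 24, -8654/7, …
ICs: h(0) = 0, h′(0) = -2, h′′(0) = 12, h′′′(0) = 8.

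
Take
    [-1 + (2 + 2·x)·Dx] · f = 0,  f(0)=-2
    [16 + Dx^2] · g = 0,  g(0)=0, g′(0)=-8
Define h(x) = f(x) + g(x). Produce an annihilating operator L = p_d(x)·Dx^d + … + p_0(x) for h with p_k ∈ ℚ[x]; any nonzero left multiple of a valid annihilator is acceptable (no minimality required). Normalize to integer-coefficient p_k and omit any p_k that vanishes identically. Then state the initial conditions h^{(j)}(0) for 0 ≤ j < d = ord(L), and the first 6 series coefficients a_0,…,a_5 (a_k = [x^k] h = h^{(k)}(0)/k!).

f: a_k = -2, -1, 1/4, -1/8, 5/64, -7/128, …
g: a_k = 0, -8, 0, 64/3, 0, -256/15, …
Sum ⇒ L₀ = lclm(L_f,L_g) in ℚ(x)⟨Dx⟩.
L = (-1072 - 2048·x - 1024·x^2) + (2016 + 6112·x + 6144·x^2 + 2048·x^3)·Dx + (-67 - 128·x - 64·x^2)·Dx^2 + (126 + 382·x + 384·x^2 + 128·x^3)·Dx^3  (order 3).
h: a_k = -2, -9, 1/4, 509/24, 5/64, -32873/1920, …
ICs: h(0) = -2, h′(0) = -9, h′′(0) = 1/2.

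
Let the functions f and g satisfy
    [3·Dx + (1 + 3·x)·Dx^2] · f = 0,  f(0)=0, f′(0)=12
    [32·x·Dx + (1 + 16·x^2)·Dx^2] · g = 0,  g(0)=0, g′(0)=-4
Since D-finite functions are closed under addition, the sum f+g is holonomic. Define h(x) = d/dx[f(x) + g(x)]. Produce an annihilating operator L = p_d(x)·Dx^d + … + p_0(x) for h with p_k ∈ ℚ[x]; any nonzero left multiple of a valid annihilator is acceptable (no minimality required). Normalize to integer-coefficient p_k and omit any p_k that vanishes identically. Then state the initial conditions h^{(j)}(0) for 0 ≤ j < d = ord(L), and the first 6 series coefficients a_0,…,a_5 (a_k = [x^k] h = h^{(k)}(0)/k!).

f: a_k = 0, 12, -18, 36, -81, 972/5, …
g: a_k = 0, -4, 0, 64/3, 0, -1024/5, …
Sum ⇒ L₀ = lclm(L_f,L_g) in ℚ(x)⟨Dx⟩.
h=h₀': d/dx-closure on L₀ ⇒ L.
L = (-96 - 864·x + 4608·x^2 + 4608·x^3) + (-50 - 192·x + 672·x^2 + 9216·x^3 + 9216·x^4)·Dx + (-3 + 23·x + 96·x^2 + 512·x^3 + 2304·x^4 + 2304·x^5)·Dx^2  (order 2).
h: a_k = 8, -36, 172, -324, -52, -2916, …
ICs: h(0) = 8, h′(0) = -36.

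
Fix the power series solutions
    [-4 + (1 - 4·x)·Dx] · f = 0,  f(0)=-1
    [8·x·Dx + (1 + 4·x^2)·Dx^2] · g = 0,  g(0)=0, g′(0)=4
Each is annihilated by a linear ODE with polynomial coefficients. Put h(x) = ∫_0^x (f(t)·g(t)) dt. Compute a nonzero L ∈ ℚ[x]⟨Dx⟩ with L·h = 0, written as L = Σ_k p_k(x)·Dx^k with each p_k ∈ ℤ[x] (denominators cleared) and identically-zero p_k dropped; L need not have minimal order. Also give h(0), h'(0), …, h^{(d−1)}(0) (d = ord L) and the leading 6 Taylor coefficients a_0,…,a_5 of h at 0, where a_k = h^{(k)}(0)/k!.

f: a_k = -1, -4, -16, -64, -256, -1024, …
g: a_k = 0, 4, 0, -16/3, 0, 64/5, …
Product ⇒ symmetric product L₀, ord ≤ 2.
∫: right-multiply L₀ by Dx.
L = 32·x·Dx + (8 - 8·x + 64·x^2)·Dx^2 + (-1 + 4·x - 4·x^2 + 16·x^3)·Dx^3  (order 3).
h: a_k = 0, 0, -2, -16/3, -44/3, -704/15, …
ICs: h(0) = 0, h′(0) = 0, h′′(0) = -4.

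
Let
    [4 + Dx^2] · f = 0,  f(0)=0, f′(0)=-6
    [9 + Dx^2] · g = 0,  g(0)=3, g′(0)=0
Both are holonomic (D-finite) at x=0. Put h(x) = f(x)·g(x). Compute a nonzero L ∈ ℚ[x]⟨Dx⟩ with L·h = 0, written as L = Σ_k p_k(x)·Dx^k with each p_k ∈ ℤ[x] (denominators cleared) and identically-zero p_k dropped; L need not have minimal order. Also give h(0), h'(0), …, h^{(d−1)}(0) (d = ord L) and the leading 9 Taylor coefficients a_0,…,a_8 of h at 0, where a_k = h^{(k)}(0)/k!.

f: a_k = 0, -6, 0, 4, 0, -4/5, 0, 8/105, 0, …
g: a_k = 3, 0, -27/2, 0, 81/8, 0, -243/80, 0, 2187/4480, …
Product ⇒ symmetric product L₀, ord ≤ 4.
L = 25 + 26·Dx^2 + Dx^4  (order 4).
h: a_k = 0, -18, 0, 93, 0, -2343/20, 0, 19531/280, 0, …
ICs: h(0) = 0, h′(0) = -18, h′′(0) = 0, h′′′(0) = 558.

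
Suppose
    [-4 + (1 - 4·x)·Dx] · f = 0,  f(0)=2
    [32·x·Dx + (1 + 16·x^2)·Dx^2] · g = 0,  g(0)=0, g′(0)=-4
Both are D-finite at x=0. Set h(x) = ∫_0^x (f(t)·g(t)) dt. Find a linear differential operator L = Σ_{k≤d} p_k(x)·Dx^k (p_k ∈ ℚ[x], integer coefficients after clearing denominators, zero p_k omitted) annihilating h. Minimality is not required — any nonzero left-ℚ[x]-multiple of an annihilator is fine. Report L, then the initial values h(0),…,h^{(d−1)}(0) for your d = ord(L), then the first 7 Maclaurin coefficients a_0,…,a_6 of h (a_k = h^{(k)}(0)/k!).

f: a_k = 2, 8, 32, 128, 512, 2048, 8192, …
g: a_k = 0, -4, 0, 64/3, 0, -1024/5, 0, …
f·g: L₀ = L_f ⊗_s L_g, ord ≤ 1·2.
h=∫₀ˣh₀: take L = L₀·Dx.
L = 128·x·Dx + (8 - 32·x + 256·x^2)·Dx^2 + (-1 + 4·x - 16·x^2 + 64·x^3)·Dx^3  (order 3).
h: a_k = 0, 0, -4, -32/3, -64/3, -1024/15, -13312/45, …
ICs: h(0) = 0, h′(0) = 0, h′′(0) = -8.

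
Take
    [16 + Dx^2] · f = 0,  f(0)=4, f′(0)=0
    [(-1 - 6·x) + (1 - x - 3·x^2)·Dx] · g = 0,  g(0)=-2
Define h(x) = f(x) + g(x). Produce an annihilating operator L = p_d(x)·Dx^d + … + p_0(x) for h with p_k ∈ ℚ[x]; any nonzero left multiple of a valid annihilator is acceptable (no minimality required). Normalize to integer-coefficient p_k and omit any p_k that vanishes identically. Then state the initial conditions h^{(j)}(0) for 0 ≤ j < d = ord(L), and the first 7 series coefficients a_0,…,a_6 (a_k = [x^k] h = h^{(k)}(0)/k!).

L = (-464 - 2816·x - 416·x^2 - 2112·x^3 - 5760·x^4 - 6912·x^5) + (192 - 304·x - 672·x^2 + 1312·x^3 + 1008·x^4 - 3456·x^5 - 3456·x^6)·Dx + (-29 - 176·x - 26·x^2 - 132·x^3 - 360·x^4 - 432·x^5)·Dx^2 + (12 - 19·x - 42·x^2 + 82·x^3 + 63·x^4 - 216·x^5 - 216·x^6)·Dx^3  (order 3).
h: a_k = 2, -2, -40, -14, 14/3, -80, -9754/45, …
ICs: h(0) = 2, h′(0) = -2, h′′(0) = -80.

f: a_k = 4, 0, -32, 0, 128/3, 0, -1024/45, …
g: a_k = -2, -2, -8, -14, -38, -80, -194, …
f+g: L₀ = lclm(L_f,L_g), ord ≤ 2+1.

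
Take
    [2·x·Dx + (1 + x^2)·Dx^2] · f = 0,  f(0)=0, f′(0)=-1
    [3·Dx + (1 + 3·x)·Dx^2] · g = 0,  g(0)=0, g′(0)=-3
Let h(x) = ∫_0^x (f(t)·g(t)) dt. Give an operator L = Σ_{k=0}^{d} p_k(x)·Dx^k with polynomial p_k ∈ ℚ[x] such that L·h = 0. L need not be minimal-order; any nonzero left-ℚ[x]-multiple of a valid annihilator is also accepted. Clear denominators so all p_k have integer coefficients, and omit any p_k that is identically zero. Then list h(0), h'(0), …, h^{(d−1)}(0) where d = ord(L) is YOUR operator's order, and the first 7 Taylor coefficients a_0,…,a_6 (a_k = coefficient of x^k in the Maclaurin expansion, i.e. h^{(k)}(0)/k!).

f: a_k = 0, -1, 0, 1/3, 0, -1/5, 0, …
g: a_k = 0, -3, 9/2, -9, 81/4, -243/5, 243/2, …
h₀=f·g: eliminate ⇒ L₀, order ≤ 2·2.
∫: right-multiply L₀ by Dx.
L = (264 + 1260·x + 1008·x^2 + 3420·x^3 + 3240·x^4 + 4212·x^5 + 324·x^7)·Dx^2 + (178 + 660·x + 3828·x^2 + 7308·x^3 + 12960·x^4 + 10044·x^5 + 11340·x^6 + 324·x^7 + 1134·x^8)·Dx^3 + (132 + 608·x + 1728·x^2 + 4568·x^3 + 6456·x^4 + 8856·x^5 + 5184·x^6 + 5544·x^7 + 324·x^8 + 648·x^9)·Dx^4 + (13 + 102·x + 341·x^2 + 744·x^3 + 1138·x^4 + 1236·x^5 + 1386·x^6 + 648·x^7 + 657·x^8 + 54·x^9 + 81·x^10)·Dx^5  (order 5).
h: a_k = 0, 0, 0, 1, -9/8, 8/5, -25/8, …
ICs: h(0) = 0, h′(0) = 0, h′′(0) = 0, h′′′(0) = 6, h′′′′(0) = -27.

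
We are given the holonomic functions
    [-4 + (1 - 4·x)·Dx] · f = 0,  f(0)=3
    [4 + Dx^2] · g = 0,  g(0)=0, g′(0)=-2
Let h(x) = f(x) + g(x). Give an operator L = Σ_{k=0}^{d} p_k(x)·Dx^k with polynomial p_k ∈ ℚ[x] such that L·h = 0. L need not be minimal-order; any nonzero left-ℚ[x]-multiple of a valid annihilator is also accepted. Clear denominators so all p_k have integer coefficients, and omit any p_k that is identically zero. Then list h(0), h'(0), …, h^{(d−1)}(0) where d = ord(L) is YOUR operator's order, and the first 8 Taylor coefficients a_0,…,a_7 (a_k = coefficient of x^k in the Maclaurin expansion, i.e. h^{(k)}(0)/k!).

L = (400 - 128·x + 256·x^2) + (-36 + 176·x - 192·x^2 + 256·x^3)·Dx + (100 - 32·x + 64·x^2)·Dx^2 + (-9 + 44·x - 48·x^2 + 64·x^3)·Dx^3  (order 3).
h: a_k = 3, 10, 48, 580/3, 768, 46076/15, 12288, 15482888/315, …
ICs: h(0) = 3, h′(0) = 10, h′′(0) = 96.

f: a_k = 3, 12, 48, 192, 768, 3072, 12288, 49152, …
g: a_k = 0, -2, 0, 4/3, 0, -4/15, 0, 8/315, …
Sum ⇒ L₀ = lclm(L_f,L_g) in ℚ(x)⟨Dx⟩.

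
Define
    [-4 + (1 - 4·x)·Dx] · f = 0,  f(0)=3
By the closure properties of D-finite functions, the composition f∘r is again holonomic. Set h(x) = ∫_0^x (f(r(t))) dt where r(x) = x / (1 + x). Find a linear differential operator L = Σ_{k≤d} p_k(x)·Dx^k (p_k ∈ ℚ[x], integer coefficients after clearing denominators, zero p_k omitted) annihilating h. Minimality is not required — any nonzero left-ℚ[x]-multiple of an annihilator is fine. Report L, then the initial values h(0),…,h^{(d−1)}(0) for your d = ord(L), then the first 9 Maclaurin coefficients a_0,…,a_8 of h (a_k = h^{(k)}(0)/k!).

f: a_k = 3, 12, 48, 192, 768, 3072, 12288, 49152, 196608, …
h₀=f(r): pull back L_f along r ⇒ L₀.
∫: right-multiply L₀ by Dx.
L = 4·Dx + (-1 + 2·x + 3·x^2)·Dx^2  (order 2).
h: a_k = 0, 3, 6, 12, 27, 324/5, 162, 2916/7, 2187/2, …
ICs: h(0) = 0, h′(0) = 3.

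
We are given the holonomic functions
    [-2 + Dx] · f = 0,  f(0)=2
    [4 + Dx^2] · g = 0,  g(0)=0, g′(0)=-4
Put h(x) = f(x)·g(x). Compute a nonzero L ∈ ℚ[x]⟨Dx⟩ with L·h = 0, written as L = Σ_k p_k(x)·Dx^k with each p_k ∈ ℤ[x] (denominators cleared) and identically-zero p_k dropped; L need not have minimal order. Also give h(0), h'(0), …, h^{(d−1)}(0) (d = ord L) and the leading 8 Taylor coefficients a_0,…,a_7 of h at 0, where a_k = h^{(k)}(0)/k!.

f: a_k = 2, 4, 4, 8/3, 4/3, 8/15, 8/45, 16/315, …
g: a_k = 0, -4, 0, 8/3, 0, -8/15, 0, 16/315, …
Product ⇒ symmetric product L₀, ord ≤ 2.
L = 8 - 4·Dx + Dx^2  (order 2).
h: a_k = 0, -8, -16, -32/3, 0, 64/15, 128/45, 256/315, …
ICs: h(0) = 0, h′(0) = -8.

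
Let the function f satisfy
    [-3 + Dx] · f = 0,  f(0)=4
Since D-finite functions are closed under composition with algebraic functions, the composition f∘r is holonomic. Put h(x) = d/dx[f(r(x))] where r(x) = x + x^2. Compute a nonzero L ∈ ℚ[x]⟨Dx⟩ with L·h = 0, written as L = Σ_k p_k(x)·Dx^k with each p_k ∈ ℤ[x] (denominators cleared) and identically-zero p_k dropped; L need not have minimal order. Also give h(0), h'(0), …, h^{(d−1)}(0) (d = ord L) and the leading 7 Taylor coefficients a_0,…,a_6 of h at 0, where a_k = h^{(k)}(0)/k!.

L = (5 + 12·x + 12·x^2) + (-1 - 2·x)·Dx  (order 1).
h: a_k = 12, 60, 162, 342, 1161/2, 8613/10, 4509/4, …
ICs: h(0) = 12.

f: a_k = 4, 12, 18, 18, 27/2, 81/10, 81/20, …
h₀=f(r): pull back L_f along r ⇒ L₀.
h=h₀': d/dx-closure on L₀ ⇒ L.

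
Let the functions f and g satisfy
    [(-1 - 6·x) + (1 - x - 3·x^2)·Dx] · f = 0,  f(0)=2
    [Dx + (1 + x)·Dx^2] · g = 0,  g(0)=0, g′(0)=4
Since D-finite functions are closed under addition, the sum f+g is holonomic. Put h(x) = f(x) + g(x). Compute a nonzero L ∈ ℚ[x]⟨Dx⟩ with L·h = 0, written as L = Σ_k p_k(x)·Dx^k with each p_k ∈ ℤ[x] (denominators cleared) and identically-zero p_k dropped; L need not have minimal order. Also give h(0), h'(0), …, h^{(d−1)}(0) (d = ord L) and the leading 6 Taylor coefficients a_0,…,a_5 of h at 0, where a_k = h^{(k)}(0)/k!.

f: a_k = 2, 2, 8, 14, 38, 80, …
g: a_k = 0, 4, -2, 4/3, -1, 4/5, …
h₀=f+g: left-lcm gives L₀, ord ≤ 3.
L = (58 + 350·x + 636·x^2 + 756·x^3 + 324·x^4)·Dx + (40 + 364·x + 976·x^2 + 1632·x^3 + 1530·x^4 + 540·x^5)·Dx^2 + (-9 - 31·x - 27·x^2 + 115·x^3 + 345·x^4 + 333·x^5 + 108·x^6)·Dx^3  (order 3).
h: a_k = 2, 6, 6, 46/3, 37, 404/5, …
ICs: h(0) = 2, h′(0) = 6, h′′(0) = 12.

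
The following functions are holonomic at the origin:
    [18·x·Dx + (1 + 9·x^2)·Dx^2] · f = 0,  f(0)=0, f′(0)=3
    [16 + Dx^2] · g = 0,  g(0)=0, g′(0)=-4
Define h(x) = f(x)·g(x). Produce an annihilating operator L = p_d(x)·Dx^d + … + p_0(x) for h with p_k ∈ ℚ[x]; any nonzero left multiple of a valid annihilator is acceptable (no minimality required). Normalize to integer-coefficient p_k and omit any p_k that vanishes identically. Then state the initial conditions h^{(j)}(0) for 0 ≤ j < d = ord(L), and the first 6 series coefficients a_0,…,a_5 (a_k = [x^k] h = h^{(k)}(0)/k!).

f: a_k = 0, 3, 0, -9, 0, 243/5, …
g: a_k = 0, -4, 0, 32/3, 0, -128/15, …
f·g: L₀ = L_f ⊗_s L_g, ord ≤ 2·2.
L = (20800 + 494784·x^2 + 2923776·x^4 + 11943936·x^6 + 26873856·x^8) + (19584·x + 342144·x^3 + 2239488·x^5 + 6718464·x^7)·Dx + (1700 + 42732·x^2 + 318816·x^4 + 1492992·x^6 + 3359232·x^8)·Dx^2 + (1224·x + 21384·x^3 + 139968·x^5 + 419904·x^7)·Dx^3 + (25 + 738·x^2 + 8505·x^4 + 46656·x^6 + 104976·x^8)·Dx^4  (order 4).
h: a_k = 0, 0, -12, 0, 68, 0, …
ICs: h(0) = 0, h′(0) = 0, h′′(0) = -24, h′′′(0) = 0.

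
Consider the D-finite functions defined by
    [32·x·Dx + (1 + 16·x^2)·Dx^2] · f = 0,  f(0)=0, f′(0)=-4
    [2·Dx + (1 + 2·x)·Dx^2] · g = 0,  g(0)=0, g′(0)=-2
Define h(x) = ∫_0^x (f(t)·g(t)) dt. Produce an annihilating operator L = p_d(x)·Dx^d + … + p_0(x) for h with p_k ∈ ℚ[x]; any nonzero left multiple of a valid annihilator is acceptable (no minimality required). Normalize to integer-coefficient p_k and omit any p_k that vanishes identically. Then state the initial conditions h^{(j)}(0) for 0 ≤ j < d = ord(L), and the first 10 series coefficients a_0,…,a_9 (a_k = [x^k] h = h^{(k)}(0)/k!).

L = (2304 + 8960·x + 114688·x^2 + 552960·x^3 + 983040·x^4 + 851968·x^5 + 1048576·x^7)·Dx^2 + (1032 + 14720·x + 111872·x^2 + 616448·x^3 + 1884160·x^4 + 3047424·x^5 + 2293760·x^6 + 1572864·x^7 + 3670016·x^8)·Dx^3 + (72 + 2512·x + 19968·x^2 + 99072·x^3 + 393216·x^4 + 1019904·x^5 + 1572864·x^6 + 1376256·x^7 + 1572864·x^8 + 2097152·x^9)·Dx^4 + (17 + 132·x + 964·x^2 + 4864·x^3 + 18432·x^4 + 55296·x^5 + 129024·x^6 + 196608·x^7 + 196608·x^8 + 262144·x^9 + 262144·x^10)·Dx^5  (order 5).
h: a_k = 0, 0, 0, 8/3, -2, -32/5, 40/9, 2432/45, -688/15, -20992/45, …
ICs: h(0) = 0, h′(0) = 0, h′′(0) = 0, h′′′(0) = 16, h′′′′(0) = -48.

f: a_k = 0, -4, 0, 64/3, 0, -1024/5, 0, 16384/7, 0, -262144/9, …
g: a_k = 0, -2, 2, -8/3, 4, -32/5, 32/3, -128/7, 32, -512/9, …
Sym-product of L_f,L_g gives L₀ (≤ ord 4).
∫: right-multiply L₀ by Dx.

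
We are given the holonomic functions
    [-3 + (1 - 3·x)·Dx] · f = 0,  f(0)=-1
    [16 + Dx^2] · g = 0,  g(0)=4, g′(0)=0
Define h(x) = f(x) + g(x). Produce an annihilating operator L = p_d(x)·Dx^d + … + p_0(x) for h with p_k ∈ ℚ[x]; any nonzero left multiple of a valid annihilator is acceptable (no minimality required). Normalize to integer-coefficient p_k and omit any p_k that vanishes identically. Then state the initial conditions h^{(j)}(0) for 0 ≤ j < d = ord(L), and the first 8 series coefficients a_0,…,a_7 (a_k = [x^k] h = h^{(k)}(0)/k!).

f: a_k = -1, -3, -9, -27, -81, -243, -729, -2187, …
g: a_k = 4, 0, -32, 0, 128/3, 0, -1024/45, 0, …
f+g: L₀ = lclm(L_f,L_g), ord ≤ 1+2.
L = (1680 - 2304·x + 3456·x^2) + (-272 + 1584·x - 3456·x^2 + 3456·x^3)·Dx + (105 - 144·x + 216·x^2)·Dx^2 + (-17 + 99·x - 216·x^2 + 216·x^3)·Dx^3  (order 3).
h: a_k = 3, -3, -41, -27, -115/3, -243, -33829/45, -2187, …
ICs: h(0) = 3, h′(0) = -3, h′′(0) = -82.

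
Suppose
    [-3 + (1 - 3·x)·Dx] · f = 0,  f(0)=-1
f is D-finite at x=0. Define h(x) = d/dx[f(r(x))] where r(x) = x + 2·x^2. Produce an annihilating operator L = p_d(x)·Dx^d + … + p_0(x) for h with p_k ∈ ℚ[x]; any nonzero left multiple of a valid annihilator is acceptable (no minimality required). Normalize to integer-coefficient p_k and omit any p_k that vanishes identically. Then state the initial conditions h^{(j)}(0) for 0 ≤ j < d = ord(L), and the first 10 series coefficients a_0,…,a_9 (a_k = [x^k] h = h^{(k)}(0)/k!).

f: a_k = -1, -3, -9, -27, -81, -243, -729, -2187, -6561, -19683, …
Substitute x→r, Dx→(1/r')Dx; clear ⇒ L₀.
h₀' ⇒ L via d/dx closure of L₀.
L = (10 + 36·x + 72·x^2) + (-1 - x + 18·x^2 + 24·x^3)·Dx  (order 1).
h: a_k = -3, -30, -189, -1116, -6075, -31914, -162729, -813240, -4000023, -19432710, …
ICs: h(0) = -3.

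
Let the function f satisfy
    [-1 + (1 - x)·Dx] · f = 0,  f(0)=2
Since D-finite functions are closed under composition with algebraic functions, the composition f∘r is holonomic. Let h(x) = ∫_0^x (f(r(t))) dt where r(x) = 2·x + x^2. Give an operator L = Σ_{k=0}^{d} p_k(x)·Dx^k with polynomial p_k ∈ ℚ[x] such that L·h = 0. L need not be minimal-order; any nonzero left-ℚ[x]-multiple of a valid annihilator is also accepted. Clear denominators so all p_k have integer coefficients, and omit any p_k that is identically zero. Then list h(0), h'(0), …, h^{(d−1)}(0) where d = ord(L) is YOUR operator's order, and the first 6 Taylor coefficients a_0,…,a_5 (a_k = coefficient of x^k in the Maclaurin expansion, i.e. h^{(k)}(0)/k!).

f: a_k = 2, 2, 2, 2, 2, 2, …
Substitute x→r, Dx→(1/r')Dx; clear ⇒ L₀.
∫: right-multiply L₀ by Dx.
L = (2 + 2·x)·Dx + (-1 + 2·x + x^2)·Dx^2  (order 2).
h: a_k = 0, 2, 2, 10/3, 6, 58/5, …
ICs: h(0) = 0, h′(0) = 2.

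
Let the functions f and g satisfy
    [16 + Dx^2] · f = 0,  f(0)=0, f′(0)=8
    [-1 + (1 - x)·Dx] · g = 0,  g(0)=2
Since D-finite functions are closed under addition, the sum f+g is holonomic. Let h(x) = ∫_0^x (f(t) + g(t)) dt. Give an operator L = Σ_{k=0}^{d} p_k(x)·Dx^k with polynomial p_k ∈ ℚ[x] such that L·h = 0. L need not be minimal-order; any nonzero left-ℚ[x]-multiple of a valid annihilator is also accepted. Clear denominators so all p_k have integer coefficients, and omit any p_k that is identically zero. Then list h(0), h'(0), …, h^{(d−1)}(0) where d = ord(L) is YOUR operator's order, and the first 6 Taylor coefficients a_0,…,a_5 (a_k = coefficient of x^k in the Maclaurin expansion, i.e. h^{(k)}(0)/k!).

L = (-176 + 256·x - 128·x^2)·Dx + (144 - 400·x + 384·x^2 - 128·x^3)·Dx^2 + (-11 + 16·x - 8·x^2)·Dx^3 + (9 - 25·x + 24·x^2 - 8·x^3)·Dx^4  (order 4).
h: a_k = 0, 2, 5, 2/3, -29/6, 2/5, …
ICs: h(0) = 0, h′(0) = 2, h′′(0) = 10, h′′′(0) = 4.

f: a_k = 0, 8, 0, -64/3, 0, 256/15, …
g: a_k = 2, 2, 2, 2, 2, 2, …
f+g: L₀ = lclm(L_f,L_g), ord ≤ 2+1.
Integrate: L := L₀·Dx.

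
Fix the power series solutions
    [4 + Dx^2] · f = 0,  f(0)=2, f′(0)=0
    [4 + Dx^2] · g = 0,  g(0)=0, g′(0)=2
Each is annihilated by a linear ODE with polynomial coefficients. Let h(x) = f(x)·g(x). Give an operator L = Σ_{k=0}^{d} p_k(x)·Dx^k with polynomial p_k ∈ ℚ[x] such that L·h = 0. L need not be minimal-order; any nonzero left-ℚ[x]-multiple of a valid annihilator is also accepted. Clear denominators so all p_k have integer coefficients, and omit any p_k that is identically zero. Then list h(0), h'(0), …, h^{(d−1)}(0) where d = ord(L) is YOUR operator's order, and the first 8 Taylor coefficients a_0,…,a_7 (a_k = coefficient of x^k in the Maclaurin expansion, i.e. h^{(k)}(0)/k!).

L = 16·Dx + Dx^3  (order 3).
h: a_k = 0, 4, 0, -32/3, 0, 128/15, 0, -1024/315, …
ICs: h(0) = 0, h′(0) = 4, h′′(0) = 0.

f: a_k = 2, 0, -4, 0, 4/3, 0, -8/45, 0, …
g: a_k = 0, 2, 0, -4/3, 0, 4/15, 0, -8/315, …
h₀=f·g: eliminate ⇒ L₀, order ≤ 2·2.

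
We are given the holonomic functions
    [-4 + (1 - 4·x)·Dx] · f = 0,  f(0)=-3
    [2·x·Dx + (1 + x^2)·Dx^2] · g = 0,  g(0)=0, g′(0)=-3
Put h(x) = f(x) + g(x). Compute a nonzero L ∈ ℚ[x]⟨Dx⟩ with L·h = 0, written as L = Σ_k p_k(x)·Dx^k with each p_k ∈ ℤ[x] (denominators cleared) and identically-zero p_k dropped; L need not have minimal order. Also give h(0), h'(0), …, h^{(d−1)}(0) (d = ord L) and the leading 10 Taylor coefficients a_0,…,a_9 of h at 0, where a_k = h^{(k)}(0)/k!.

f: a_k = -3, -12, -48, -192, -768, -3072, -12288, -49152, -196608, -786432, …
g: a_k = 0, -3, 0, 1, 0, -3/5, 0, 3/7, 0, -1/3, …
Weyl lclm of L_f,L_g ⇒ L₀ (ord ≤ 3).
L = (-8 + 128·x + 24·x^2)·Dx + (49 - 8·x + 109·x^2 + 24·x^3)·Dx^2 + (-4 + 15·x + 15·x^3 + 4·x^4)·Dx^3  (order 3).
h: a_k = -3, -15, -48, -191, -768, -15363/5, -12288, -344061/7, -196608, -2359297/3, …
ICs: h(0) = -3, h′(0) = -15, h′′(0) = -96.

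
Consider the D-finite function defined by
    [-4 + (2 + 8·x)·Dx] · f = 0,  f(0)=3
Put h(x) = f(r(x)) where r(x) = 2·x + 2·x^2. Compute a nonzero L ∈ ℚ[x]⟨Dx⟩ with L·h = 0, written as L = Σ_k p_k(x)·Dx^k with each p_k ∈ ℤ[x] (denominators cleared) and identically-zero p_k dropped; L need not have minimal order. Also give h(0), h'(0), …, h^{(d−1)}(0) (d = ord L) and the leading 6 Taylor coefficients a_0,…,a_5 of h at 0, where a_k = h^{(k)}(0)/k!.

L = (-4 - 8·x) + (1 + 8·x + 8·x^2)·Dx  (order 1).
h: a_k = 3, 12, -12, 48, -216, 1056, …
ICs: h(0) = 3.

f: a_k = 3, 6, -6, 12, -30, 84, …
Substitute x→r, Dx→(1/r')Dx; clear ⇒ L₀.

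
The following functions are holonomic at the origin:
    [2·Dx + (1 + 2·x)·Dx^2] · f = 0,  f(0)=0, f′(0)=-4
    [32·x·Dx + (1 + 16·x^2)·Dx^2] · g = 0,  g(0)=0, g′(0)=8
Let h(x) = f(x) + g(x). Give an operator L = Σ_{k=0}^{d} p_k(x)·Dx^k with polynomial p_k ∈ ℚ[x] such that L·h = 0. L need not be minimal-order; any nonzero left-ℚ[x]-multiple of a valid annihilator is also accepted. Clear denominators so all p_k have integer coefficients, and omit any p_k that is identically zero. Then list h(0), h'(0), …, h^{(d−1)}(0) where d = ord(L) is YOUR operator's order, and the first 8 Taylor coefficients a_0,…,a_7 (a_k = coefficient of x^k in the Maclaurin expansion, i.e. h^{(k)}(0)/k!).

f: a_k = 0, -4, 4, -16/3, 8, -64/5, 64/3, -256/7, …
g: a_k = 0, 8, 0, -128/3, 0, 2048/5, 0, -32768/7, …
L₀ := lclm(L_f,L_g); ord L₀ ≤ 2+2.
L = (-32 - 192·x + 1536·x^2 + 1024·x^3)·Dx + (-20 - 64·x + 576·x^2 + 3072·x^3 + 2048·x^4)·Dx^2 + (-1 + 14·x + 32·x^2 + 256·x^3 + 768·x^4 + 512·x^5)·Dx^3  (order 3).
h: a_k = 0, 4, 4, -48, 8, 1984/5, 64/3, -33024/7, …
ICs: h(0) = 0, h′(0) = 4, h′′(0) = 8.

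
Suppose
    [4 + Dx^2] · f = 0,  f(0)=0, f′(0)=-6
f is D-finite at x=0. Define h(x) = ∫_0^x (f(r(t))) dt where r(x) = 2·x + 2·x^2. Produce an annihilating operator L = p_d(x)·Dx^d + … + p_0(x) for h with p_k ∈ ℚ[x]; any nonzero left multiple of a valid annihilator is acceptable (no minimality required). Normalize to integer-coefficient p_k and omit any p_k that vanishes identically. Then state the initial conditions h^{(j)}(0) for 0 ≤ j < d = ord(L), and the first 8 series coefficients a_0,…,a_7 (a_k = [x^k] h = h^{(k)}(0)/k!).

f: a_k = 0, -6, 0, 4, 0, -4/5, 0, 8/105, …
Change of var in L_f (x↦r) gives L₀.
Integrate: L := L₀·Dx.
L = (16 + 96·x + 192·x^2 + 128·x^3)·Dx - 2·Dx^2 + (1 + 2·x)·Dx^3  (order 3).
h: a_k = 0, 0, -6, -4, 8, 96/5, 176/15, -96/7, …
ICs: h(0) = 0, h′(0) = 0, h′′(0) = -12.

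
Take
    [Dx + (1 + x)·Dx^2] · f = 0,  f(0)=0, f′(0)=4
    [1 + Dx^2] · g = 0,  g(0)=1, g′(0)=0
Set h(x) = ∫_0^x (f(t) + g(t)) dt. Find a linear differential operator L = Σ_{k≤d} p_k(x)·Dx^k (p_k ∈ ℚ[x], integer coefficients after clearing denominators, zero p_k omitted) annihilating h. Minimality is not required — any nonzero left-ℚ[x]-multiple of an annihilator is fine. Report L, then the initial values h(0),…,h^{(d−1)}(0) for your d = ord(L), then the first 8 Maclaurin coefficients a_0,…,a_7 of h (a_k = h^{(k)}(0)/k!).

L = (7 + 2·x + x^2)·Dx^2 + (3 + 5·x + 3·x^2 + x^3)·Dx^3 + (7 + 2·x + x^2)·Dx^4 + (3 + 5·x + 3·x^2 + x^3)·Dx^5  (order 5).
h: a_k = 0, 1, 2, -5/6, 1/3, -23/120, 2/15, -481/5040, …
ICs: h(0) = 0, h′(0) = 1, h′′(0) = 4, h′′′(0) = -5, h′′′′(0) = 8.

f: a_k = 0, 4, -2, 4/3, -1, 4/5, -2/3, 4/7, …
g: a_k = 1, 0, -1/2, 0, 1/24, 0, -1/720, 0, …
f+g: L₀ = lclm(L_f,L_g), ord ≤ 2+2.
∫: right-multiply L₀ by Dx.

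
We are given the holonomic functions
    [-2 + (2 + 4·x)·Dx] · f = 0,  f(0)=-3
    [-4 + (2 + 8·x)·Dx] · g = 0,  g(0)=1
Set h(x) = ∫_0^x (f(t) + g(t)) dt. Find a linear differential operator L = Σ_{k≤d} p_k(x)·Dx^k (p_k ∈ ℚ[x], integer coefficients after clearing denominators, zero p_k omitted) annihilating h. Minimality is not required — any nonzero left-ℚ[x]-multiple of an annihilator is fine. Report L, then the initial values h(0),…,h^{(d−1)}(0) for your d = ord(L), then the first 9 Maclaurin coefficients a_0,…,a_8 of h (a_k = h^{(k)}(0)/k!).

L = -2·Dx + (3 + 8·x)·Dx^2 + (1 + 6·x + 8·x^2)·Dx^3  (order 3).
h: a_k = 0, -2, -1/2, -1/6, 5/8, -13/8, 203/48, -183/16, 4125/128, …
ICs: h(0) = 0, h′(0) = -2, h′′(0) = -1.

f: a_k = -3, -3, 3/2, -3/2, 15/8, -21/8, 63/16, -99/16, 1287/128, …
g: a_k = 1, 2, -2, 4, -10, 28, -84, 264, -858, …
f+g: L₀ = lclm(L_f,L_g), ord ≤ 1+1.
h=∫₀ˣh₀: take L = L₀·Dx.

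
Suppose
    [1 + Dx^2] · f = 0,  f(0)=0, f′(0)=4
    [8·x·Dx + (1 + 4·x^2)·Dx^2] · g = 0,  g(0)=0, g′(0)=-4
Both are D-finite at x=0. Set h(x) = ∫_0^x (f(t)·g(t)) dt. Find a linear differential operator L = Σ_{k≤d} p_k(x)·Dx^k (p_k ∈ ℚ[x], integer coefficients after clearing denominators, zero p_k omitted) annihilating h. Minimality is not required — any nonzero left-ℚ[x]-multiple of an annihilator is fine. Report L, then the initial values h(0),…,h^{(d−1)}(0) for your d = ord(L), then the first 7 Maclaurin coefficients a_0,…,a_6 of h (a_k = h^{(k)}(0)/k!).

f: a_k = 0, 4, 0, -2/3, 0, 1/30, 0, …
g: a_k = 0, -4, 0, 16/3, 0, -64/5, 0, …
f·g: L₀ = L_f ⊗_s L_g, ord ≤ 2·2.
∫: right-multiply L₀ by Dx.
L = (85 + 944·x^2 + 416·x^4 + 256·x^6 + 256·x^8)·Dx + (144·x + 704·x^3 + 768·x^5 + 1024·x^7)·Dx^2 + (90 + 992·x^2 + 576·x^4 + 512·x^6 + 512·x^8)·Dx^3 + (144·x + 704·x^3 + 768·x^5 + 1024·x^7)·Dx^4 + (5 + 48·x^2 + 160·x^4 + 256·x^6 + 256·x^8)·Dx^5  (order 5).
h: a_k = 0, 0, 0, -16/3, 0, 24/5, 0, …
ICs: h(0) = 0, h′(0) = 0, h′′(0) = 0, h′′′(0) = -32, h′′′′(0) = 0.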